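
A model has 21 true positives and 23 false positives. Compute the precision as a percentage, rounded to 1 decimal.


Precision = TP / (TP + FP) * 100
= 21 / (21 + 23)
= 21 / 44
= 0.4773
= 47.7%

47.7


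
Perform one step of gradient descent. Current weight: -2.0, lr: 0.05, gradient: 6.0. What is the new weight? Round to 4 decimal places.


w_new = w_old - lr * gradient
= -2.0 - 0.05 * 6.0
= -2.0 - (0.3)
= -2.3000

-2.3000


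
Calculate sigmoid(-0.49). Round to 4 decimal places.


sigmoid(z) = 1 / (1 + exp(-z))
exp(-(-0.49)) = exp(0.49) = 1.6323
1 + 1.6323 = 2.6323
1 / 2.6323 = 0.3799

0.3799


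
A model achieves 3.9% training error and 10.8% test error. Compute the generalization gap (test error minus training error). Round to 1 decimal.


Generalization gap = test_error - train_error
= 10.8 - 3.9
= 6.9%
A moderate gap.

6.9


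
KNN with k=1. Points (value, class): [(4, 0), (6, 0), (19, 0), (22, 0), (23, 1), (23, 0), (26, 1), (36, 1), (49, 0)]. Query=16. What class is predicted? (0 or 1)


Distances from query 16:
Point 19 (class 0): distance = 3
K=1 nearest neighbors: classes = [0]
Votes for class 1: 0 / 1
Majority vote => class 0

0


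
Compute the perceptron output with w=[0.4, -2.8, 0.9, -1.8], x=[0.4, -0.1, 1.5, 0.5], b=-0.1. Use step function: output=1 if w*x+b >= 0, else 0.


z = w . x + b
= 0.4*0.4 + -2.8*-0.1 + 0.9*1.5 + -1.8*0.5 + -0.1
= 0.16 + 0.28 + 1.35 + -0.9 + -0.1
= 0.89 + -0.1
= 0.79
Since z = 0.79 >= 0, output = 1

1


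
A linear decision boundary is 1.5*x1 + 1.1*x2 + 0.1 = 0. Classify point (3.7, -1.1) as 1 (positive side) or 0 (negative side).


Compute 1.5 * 3.7 + 1.1 * -1.1 + 0.1
= 5.55 + -1.21 + 0.1
= 4.44
Since 4.44 >= 0, the point is on the positive side.

1


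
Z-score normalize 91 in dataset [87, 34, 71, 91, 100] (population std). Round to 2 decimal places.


Mean = (87 + 34 + 71 + 91 + 100) / 5 = 76.6
Variance = sum((x_i - mean)^2) / n = 541.84
Std = sqrt(541.84) = 23.2775
Z = (x - mean) / std
= (91 - 76.6) / 23.2775
= 14.4 / 23.2775
= 0.62

0.62


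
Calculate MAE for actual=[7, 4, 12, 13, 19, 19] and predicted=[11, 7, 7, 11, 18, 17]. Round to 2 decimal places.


Absolute errors: [4, 3, 5, 2, 1, 2]
Sum of absolute errors = 17
MAE = 17 / 6 = 2.83

2.83


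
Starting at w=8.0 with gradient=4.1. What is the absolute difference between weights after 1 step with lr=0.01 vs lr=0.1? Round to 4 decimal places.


With lr=0.01: w_new = 8.0 - 0.01 * 4.1 = 7.959
With lr=0.1: w_new = 8.0 - 0.1 * 4.1 = 7.59
Absolute difference = |7.959 - 7.59|
= 0.3690

0.3690


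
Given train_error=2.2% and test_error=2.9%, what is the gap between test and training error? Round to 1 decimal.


Generalization gap = test_error - train_error
= 2.9 - 2.2
= 0.7%
A small gap suggests good generalization.

0.7


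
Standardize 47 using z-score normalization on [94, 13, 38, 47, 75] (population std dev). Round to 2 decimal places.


Mean = (94 + 13 + 38 + 47 + 75) / 5 = 53.4
Variance = sum((x_i - mean)^2) / n = 805.04
Std = sqrt(805.04) = 28.3732
Z = (x - mean) / std
= (47 - 53.4) / 28.3732
= -6.4 / 28.3732
= -0.23

-0.23


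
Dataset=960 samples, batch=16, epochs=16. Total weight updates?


Iterations per epoch = 960 / 16 = 60
Total updates = iterations_per_epoch * epochs
= 60 * 16
= 960

960


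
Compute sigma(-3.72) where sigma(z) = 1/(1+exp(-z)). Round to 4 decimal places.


sigmoid(z) = 1 / (1 + exp(-z))
exp(-(-3.72)) = exp(3.72) = 41.2644
1 + 41.2644 = 42.2644
1 / 42.2644 = 0.0237

0.0237


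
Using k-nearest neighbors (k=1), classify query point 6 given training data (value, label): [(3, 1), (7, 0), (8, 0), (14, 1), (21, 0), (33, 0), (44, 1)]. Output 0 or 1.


Distances from query 6:
Point 7 (class 0): distance = 1
K=1 nearest neighbors: classes = [0]
Votes for class 1: 0 / 1
Majority vote => class 0

0


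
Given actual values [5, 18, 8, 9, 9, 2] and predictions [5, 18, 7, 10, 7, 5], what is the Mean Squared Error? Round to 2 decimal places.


Differences: [0, 0, 1, -1, 2, -3]
Squared errors: [0, 0, 1, 1, 4, 9]
Sum of squared errors = 15
MSE = 15 / 6 = 2.50

2.50


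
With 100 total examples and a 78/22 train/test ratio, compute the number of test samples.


Train samples = 100 * 78% = 78
Test samples = 100 - 78
= 22

22


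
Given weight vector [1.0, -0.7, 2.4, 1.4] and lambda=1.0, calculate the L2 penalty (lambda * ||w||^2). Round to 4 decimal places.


Squaring each weight:
1.0^2 = 1.0
(-0.7)^2 = 0.49
2.4^2 = 5.76
1.4^2 = 1.96
Sum of squares = 9.21
Penalty = 1.0 * 9.21 = 9.2100

9.2100


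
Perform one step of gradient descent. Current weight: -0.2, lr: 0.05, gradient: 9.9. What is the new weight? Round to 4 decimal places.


w_new = w_old - lr * gradient
= -0.2 - 0.05 * 9.9
= -0.2 - (0.495)
= -0.6950

-0.6950


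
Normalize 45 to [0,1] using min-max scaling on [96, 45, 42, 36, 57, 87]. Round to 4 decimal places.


Min = 36, Max = 96
Range = 96 - 36 = 60
Scaled = (x - min) / (max - min)
= (45 - 36) / 60
= 9 / 60
= 0.1500

0.1500


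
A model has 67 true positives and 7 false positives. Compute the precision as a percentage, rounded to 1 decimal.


Precision = TP / (TP + FP) * 100
= 67 / (67 + 7)
= 67 / 74
= 0.9054
= 90.5%

90.5


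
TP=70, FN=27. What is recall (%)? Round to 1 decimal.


Recall = TP / (TP + FN) * 100
= 70 / (70 + 27)
= 70 / 97
= 0.7216
= 72.2%

72.2


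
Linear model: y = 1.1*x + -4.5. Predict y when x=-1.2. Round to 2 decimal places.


y = 1.1 * -1.2 + (-4.5)
= -1.32 + (-4.5)
= -5.82

-5.82


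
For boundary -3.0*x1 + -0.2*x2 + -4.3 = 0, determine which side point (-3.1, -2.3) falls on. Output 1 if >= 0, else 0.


Compute -3.0 * -3.1 + -0.2 * -2.3 + -4.3
= 9.3 + 0.46 + -4.3
= 5.46
Since 5.46 >= 0, the point is on the positive side.

1


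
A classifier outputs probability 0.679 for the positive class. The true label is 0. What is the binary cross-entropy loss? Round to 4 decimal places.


For y=0: Loss = -log(1-p)
= -log(1 - 0.679)
= -log(0.321)
= -(-1.1363)
= 1.1363

1.1363


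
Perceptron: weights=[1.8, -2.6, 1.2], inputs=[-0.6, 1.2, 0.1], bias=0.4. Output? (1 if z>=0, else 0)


z = w . x + b
= 1.8*-0.6 + -2.6*1.2 + 1.2*0.1 + 0.4
= -1.08 + -3.12 + 0.12 + 0.4
= -4.08 + 0.4
= -3.68
Since z = -3.68 < 0, output = 0

0


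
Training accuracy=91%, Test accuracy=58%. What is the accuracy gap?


Gap = train_accuracy - test_accuracy
= 91 - 58
= 33%
This large gap strongly indicates overfitting.

33


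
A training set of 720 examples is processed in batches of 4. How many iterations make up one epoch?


Iterations per epoch = dataset_size / batch_size
= 720 / 4
= 180

180


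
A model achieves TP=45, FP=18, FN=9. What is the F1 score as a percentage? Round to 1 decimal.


Precision = TP / (TP + FP) = 45 / 63 = 0.7143
Recall = TP / (TP + FN) = 45 / 54 = 0.8333
F1 = 2 * P * R / (P + R)
= 2 * 0.7143 * 0.8333 / (0.7143 + 0.8333)
= 1.1905 / 1.5476
= 0.7692
As percentage: 76.9%

76.9


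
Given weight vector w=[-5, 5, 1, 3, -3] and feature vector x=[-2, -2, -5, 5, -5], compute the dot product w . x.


Element-wise products:
-5 * -2 = 10
5 * -2 = -10
1 * -5 = -5
3 * 5 = 15
-3 * -5 = 15
Sum = 10 + -10 + -5 + 15 + 15
= 25

25


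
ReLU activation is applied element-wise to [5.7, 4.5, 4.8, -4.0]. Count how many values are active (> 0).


ReLU(x) = max(0, x) for each element:
ReLU(5.7) = 5.7
ReLU(4.5) = 4.5
ReLU(4.8) = 4.8
ReLU(-4.0) = 0
Active neurons (>0): 3

3


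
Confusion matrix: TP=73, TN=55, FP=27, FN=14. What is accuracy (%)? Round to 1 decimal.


Accuracy = (TP + TN) / (TP + TN + FP + FN) * 100
= (73 + 55) / (73 + 55 + 27 + 14)
= 128 / 169
= 0.7574
= 75.7%

75.7


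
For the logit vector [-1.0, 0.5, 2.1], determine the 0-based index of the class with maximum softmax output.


Softmax is a monotonic transformation, so it preserves the argmax.
We need to find the index of the maximum logit.
Index 0: -1.0
Index 1: 0.5
Index 2: 2.1
Maximum logit = 2.1 at index 2

2


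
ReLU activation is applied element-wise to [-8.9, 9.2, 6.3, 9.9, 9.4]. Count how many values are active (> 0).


ReLU(x) = max(0, x) for each element:
ReLU(-8.9) = 0
ReLU(9.2) = 9.2
ReLU(6.3) = 6.3
ReLU(9.9) = 9.9
ReLU(9.4) = 9.4
Active neurons (>0): 4

4


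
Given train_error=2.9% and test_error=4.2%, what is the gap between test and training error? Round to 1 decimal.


Generalization gap = test_error - train_error
= 4.2 - 2.9
= 1.3%
A small gap suggests good generalization.

1.3


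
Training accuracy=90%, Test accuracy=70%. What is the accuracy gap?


Gap = train_accuracy - test_accuracy
= 90 - 70
= 20%
This gap suggests the model is overfitting.

20


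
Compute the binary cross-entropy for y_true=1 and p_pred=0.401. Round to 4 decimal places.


For y=1: Loss = -log(p)
= -log(0.401)
= -(-0.9138)
= 0.9138

0.9138


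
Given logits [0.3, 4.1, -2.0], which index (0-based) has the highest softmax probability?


Softmax is a monotonic transformation, so it preserves the argmax.
We need to find the index of the maximum logit.
Index 0: 0.3
Index 1: 4.1
Index 2: -2.0
Maximum logit = 4.1 at index 1

1


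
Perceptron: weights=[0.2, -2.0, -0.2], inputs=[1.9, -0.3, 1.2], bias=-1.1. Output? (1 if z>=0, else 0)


z = w . x + b
= 0.2*1.9 + -2.0*-0.3 + -0.2*1.2 + -1.1
= 0.38 + 0.6 + -0.24 + -1.1
= 0.74 + -1.1
= -0.36
Since z = -0.36 < 0, output = 0

0


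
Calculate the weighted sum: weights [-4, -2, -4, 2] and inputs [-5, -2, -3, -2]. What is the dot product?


Element-wise products:
-4 * -5 = 20
-2 * -2 = 4
-4 * -3 = 12
2 * -2 = -4
Sum = 20 + 4 + 12 + -4
= 32

32


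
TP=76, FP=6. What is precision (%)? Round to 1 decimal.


Precision = TP / (TP + FP) * 100
= 76 / (76 + 6)
= 76 / 82
= 0.9268
= 92.7%

92.7


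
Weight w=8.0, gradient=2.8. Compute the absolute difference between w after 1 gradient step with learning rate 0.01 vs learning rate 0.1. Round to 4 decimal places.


With lr=0.01: w_new = 8.0 - 0.01 * 2.8 = 7.972
With lr=0.1: w_new = 8.0 - 0.1 * 2.8 = 7.72
Absolute difference = |7.972 - 7.72|
= 0.2520

0.2520


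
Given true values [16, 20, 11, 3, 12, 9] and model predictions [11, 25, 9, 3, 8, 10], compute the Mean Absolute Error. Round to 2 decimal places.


Absolute errors: [5, 5, 2, 0, 4, 1]
Sum of absolute errors = 17
MAE = 17 / 6 = 2.83

2.83


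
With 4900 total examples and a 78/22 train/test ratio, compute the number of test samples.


Train samples = 4900 * 78% = 3822
Test samples = 4900 - 3822
= 1078

1078


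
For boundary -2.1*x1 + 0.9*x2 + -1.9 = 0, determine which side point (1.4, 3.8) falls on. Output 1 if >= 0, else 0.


Compute -2.1 * 1.4 + 0.9 * 3.8 + -1.9
= -2.94 + 3.42 + -1.9
= -1.42
Since -1.42 < 0, the point is on the negative side.

0


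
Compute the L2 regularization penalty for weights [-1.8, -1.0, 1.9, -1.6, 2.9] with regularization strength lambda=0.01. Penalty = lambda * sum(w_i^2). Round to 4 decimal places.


Squaring each weight:
(-1.8)^2 = 3.24
(-1.0)^2 = 1.0
1.9^2 = 3.61
(-1.6)^2 = 2.56
2.9^2 = 8.41
Sum of squares = 18.82
Penalty = 0.01 * 18.82 = 0.1882

0.1882


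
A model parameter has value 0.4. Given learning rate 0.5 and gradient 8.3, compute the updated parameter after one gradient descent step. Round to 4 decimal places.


w_new = w_old - lr * gradient
= 0.4 - 0.5 * 8.3
= 0.4 - (4.15)
= -3.7500

-3.7500


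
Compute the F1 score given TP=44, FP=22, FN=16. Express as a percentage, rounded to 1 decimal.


Precision = TP / (TP + FP) = 44 / 66 = 0.6667
Recall = TP / (TP + FN) = 44 / 60 = 0.7333
F1 = 2 * P * R / (P + R)
= 2 * 0.6667 * 0.7333 / (0.6667 + 0.7333)
= 0.9778 / 1.4
= 0.6984
As percentage: 69.8%

69.8


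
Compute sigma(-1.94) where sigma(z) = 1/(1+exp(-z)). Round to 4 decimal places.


sigmoid(z) = 1 / (1 + exp(-z))
exp(-(-1.94)) = exp(1.94) = 6.9588
1 + 6.9588 = 7.9588
1 / 7.9588 = 0.1256

0.1256


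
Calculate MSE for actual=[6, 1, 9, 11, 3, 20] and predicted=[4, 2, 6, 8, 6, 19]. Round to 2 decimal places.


Differences: [2, -1, 3, 3, -3, 1]
Squared errors: [4, 1, 9, 9, 9, 1]
Sum of squared errors = 33
MSE = 33 / 6 = 5.50

5.50


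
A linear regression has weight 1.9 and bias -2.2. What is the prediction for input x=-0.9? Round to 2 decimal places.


y = 1.9 * -0.9 + (-2.2)
= -1.71 + (-2.2)
= -3.91

-3.91


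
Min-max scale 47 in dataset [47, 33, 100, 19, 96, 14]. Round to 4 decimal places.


Min = 14, Max = 100
Range = 100 - 14 = 86
Scaled = (x - min) / (max - min)
= (47 - 14) / 86
= 33 / 86
= 0.3837

0.3837


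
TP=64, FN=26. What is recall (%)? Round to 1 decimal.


Recall = TP / (TP + FN) * 100
= 64 / (64 + 26)
= 64 / 90
= 0.7111
= 71.1%

71.1


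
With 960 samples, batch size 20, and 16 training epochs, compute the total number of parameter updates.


Iterations per epoch = 960 / 20 = 48
Total updates = iterations_per_epoch * epochs
= 48 * 16
= 768

768


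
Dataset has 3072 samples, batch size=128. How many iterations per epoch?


Iterations per epoch = dataset_size / batch_size
= 3072 / 128
= 24

24


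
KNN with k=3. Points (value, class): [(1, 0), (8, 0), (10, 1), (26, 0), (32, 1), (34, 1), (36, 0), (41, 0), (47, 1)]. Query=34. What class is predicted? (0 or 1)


Distances from query 34:
Point 34 (class 1): distance = 0
Point 36 (class 0): distance = 2
Point 32 (class 1): distance = 2
K=3 nearest neighbors: classes = [1, 0, 1]
Votes for class 1: 2 / 3
Majority vote => class 1

1


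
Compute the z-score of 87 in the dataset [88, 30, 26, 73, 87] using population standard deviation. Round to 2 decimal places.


Mean = (88 + 30 + 26 + 73 + 87) / 5 = 60.8
Variance = sum((x_i - mean)^2) / n = 746.96
Std = sqrt(746.96) = 27.3306
Z = (x - mean) / std
= (87 - 60.8) / 27.3306
= 26.2 / 27.3306
= 0.96

0.96


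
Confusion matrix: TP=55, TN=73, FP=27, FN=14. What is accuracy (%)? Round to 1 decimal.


Accuracy = (TP + TN) / (TP + TN + FP + FN) * 100
= (55 + 73) / (55 + 73 + 27 + 14)
= 128 / 169
= 0.7574
= 75.7%

75.7


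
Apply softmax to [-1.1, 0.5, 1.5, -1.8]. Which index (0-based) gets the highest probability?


Softmax is a monotonic transformation, so it preserves the argmax.
We need to find the index of the maximum logit.
Index 0: -1.1
Index 1: 0.5
Index 2: 1.5
Index 3: -1.8
Maximum logit = 1.5 at index 2

2


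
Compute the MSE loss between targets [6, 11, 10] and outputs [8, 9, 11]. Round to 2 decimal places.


Differences: [-2, 2, -1]
Squared errors: [4, 4, 1]
Sum of squared errors = 9
MSE = 9 / 3 = 3.00

3.00


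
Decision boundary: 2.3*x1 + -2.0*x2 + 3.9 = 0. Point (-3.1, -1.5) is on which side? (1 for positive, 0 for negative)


Compute 2.3 * -3.1 + -2.0 * -1.5 + 3.9
= -7.13 + 3.0 + 3.9
= -0.23
Since -0.23 < 0, the point is on the negative side.

0


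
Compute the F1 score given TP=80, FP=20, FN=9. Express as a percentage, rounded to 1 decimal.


Precision = TP / (TP + FP) = 80 / 100 = 0.8
Recall = TP / (TP + FN) = 80 / 89 = 0.8989
F1 = 2 * P * R / (P + R)
= 2 * 0.8 * 0.8989 / (0.8 + 0.8989)
= 1.4382 / 1.6989
= 0.8466
As percentage: 84.7%

84.7


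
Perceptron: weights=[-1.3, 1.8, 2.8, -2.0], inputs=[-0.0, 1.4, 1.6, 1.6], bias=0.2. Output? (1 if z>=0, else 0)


z = w . x + b
= -1.3*-0.0 + 1.8*1.4 + 2.8*1.6 + -2.0*1.6 + 0.2
= 0.0 + 2.52 + 4.48 + -3.2 + 0.2
= 3.8 + 0.2
= 4.0
Since z = 4.0 >= 0, output = 1

1


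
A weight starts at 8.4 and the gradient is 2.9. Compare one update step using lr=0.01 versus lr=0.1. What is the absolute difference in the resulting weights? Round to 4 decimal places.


With lr=0.01: w_new = 8.4 - 0.01 * 2.9 = 8.371
With lr=0.1: w_new = 8.4 - 0.1 * 2.9 = 8.11
Absolute difference = |8.371 - 8.11|
= 0.2610

0.2610


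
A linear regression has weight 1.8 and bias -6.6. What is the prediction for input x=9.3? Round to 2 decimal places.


y = 1.8 * 9.3 + (-6.6)
= 16.74 + (-6.6)
= 10.14

10.14


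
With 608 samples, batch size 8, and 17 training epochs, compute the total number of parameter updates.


Iterations per epoch = 608 / 8 = 76
Total updates = iterations_per_epoch * epochs
= 76 * 17
= 1292

1292


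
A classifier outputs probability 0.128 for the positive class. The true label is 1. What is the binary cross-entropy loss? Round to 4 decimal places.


For y=1: Loss = -log(p)
= -log(0.128)
= -(-2.0557)
= 2.0557

2.0557


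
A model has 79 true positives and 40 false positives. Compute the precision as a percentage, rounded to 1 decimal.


Precision = TP / (TP + FP) * 100
= 79 / (79 + 40)
= 79 / 119
= 0.6639
= 66.4%

66.4


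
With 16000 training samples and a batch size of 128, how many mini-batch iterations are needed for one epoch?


Iterations per epoch = dataset_size / batch_size
= 16000 / 128
= 125

125


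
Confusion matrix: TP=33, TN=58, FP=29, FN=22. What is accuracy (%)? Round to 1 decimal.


Accuracy = (TP + TN) / (TP + TN + FP + FN) * 100
= (33 + 58) / (33 + 58 + 29 + 22)
= 91 / 142
= 0.6408
= 64.1%

64.1


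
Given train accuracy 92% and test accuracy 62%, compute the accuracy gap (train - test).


Gap = train_accuracy - test_accuracy
= 92 - 62
= 30%
This large gap strongly indicates overfitting.

30


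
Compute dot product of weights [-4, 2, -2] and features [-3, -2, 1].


Element-wise products:
-4 * -3 = 12
2 * -2 = -4
-2 * 1 = -2
Sum = 12 + -4 + -2
= 6

6


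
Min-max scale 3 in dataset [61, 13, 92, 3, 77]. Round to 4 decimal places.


Min = 3, Max = 92
Range = 92 - 3 = 89
Scaled = (x - min) / (max - min)
= (3 - 3) / 89
= 0 / 89
= 0.0000

0.0000


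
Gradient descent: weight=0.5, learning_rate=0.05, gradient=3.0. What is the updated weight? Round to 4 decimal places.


w_new = w_old - lr * gradient
= 0.5 - 0.05 * 3.0
= 0.5 - (0.15)
= 0.3500

0.3500


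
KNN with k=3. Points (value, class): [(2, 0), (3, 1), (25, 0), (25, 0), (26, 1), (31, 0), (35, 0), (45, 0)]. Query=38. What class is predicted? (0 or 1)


Distances from query 38:
Point 35 (class 0): distance = 3
Point 31 (class 0): distance = 7
Point 45 (class 0): distance = 7
K=3 nearest neighbors: classes = [0, 0, 0]
Votes for class 1: 0 / 3
Majority vote => class 0

0


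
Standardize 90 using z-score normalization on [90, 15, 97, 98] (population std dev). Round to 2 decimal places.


Mean = (90 + 15 + 97 + 98) / 4 = 75.0
Variance = sum((x_i - mean)^2) / n = 1209.5
Std = sqrt(1209.5) = 34.7779
Z = (x - mean) / std
= (90 - 75.0) / 34.7779
= 15.0 / 34.7779
= 0.43

0.43


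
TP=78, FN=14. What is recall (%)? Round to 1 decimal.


Recall = TP / (TP + FN) * 100
= 78 / (78 + 14)
= 78 / 92
= 0.8478
= 84.8%

84.8


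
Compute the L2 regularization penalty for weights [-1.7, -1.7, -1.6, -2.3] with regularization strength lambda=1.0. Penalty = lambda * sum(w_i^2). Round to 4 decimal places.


Squaring each weight:
(-1.7)^2 = 2.89
(-1.7)^2 = 2.89
(-1.6)^2 = 2.56
(-2.3)^2 = 5.29
Sum of squares = 13.63
Penalty = 1.0 * 13.63 = 13.6300

13.6300


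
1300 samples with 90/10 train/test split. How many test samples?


Train samples = 1300 * 90% = 1170
Test samples = 1300 - 1170
= 130

130


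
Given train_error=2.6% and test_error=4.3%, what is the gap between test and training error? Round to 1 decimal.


Generalization gap = test_error - train_error
= 4.3 - 2.6
= 1.7%
A small gap suggests good generalization.

1.7


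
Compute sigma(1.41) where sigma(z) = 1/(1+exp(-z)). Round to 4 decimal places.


sigmoid(z) = 1 / (1 + exp(-z))
exp(-(1.41)) = exp(-1.41) = 0.2441
1 + 0.2441 = 1.2441
1 / 1.2441 = 0.8038

0.8038


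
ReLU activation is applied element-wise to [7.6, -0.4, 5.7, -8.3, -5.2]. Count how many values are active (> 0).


ReLU(x) = max(0, x) for each element:
ReLU(7.6) = 7.6
ReLU(-0.4) = 0
ReLU(5.7) = 5.7
ReLU(-8.3) = 0
ReLU(-5.2) = 0
Active neurons (>0): 2

2


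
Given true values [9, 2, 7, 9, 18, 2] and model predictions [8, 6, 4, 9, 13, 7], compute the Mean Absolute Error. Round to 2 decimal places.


Absolute errors: [1, 4, 3, 0, 5, 5]
Sum of absolute errors = 18
MAE = 18 / 6 = 3.00

3.00


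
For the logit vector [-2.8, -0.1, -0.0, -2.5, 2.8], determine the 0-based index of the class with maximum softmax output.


Softmax is a monotonic transformation, so it preserves the argmax.
We need to find the index of the maximum logit.
Index 0: -2.8
Index 1: -0.1
Index 2: -0.0
Index 3: -2.5
Index 4: 2.8
Maximum logit = 2.8 at index 4

4


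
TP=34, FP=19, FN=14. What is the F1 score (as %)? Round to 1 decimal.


Precision = TP / (TP + FP) = 34 / 53 = 0.6415
Recall = TP / (TP + FN) = 34 / 48 = 0.7083
F1 = 2 * P * R / (P + R)
= 2 * 0.6415 * 0.7083 / (0.6415 + 0.7083)
= 0.9088 / 1.3498
= 0.6733
As percentage: 67.3%

67.3


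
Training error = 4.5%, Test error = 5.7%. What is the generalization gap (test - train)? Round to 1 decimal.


Generalization gap = test_error - train_error
= 5.7 - 4.5
= 1.2%
A small gap suggests good generalization.

1.2


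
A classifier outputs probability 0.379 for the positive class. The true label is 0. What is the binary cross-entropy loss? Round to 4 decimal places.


For y=0: Loss = -log(1-p)
= -log(1 - 0.379)
= -log(0.621)
= -(-0.4764)
= 0.4764

0.4764


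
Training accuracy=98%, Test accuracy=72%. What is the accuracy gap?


Gap = train_accuracy - test_accuracy
= 98 - 72
= 26%
This large gap strongly indicates overfitting.

26


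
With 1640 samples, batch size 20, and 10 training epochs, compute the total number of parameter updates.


Iterations per epoch = 1640 / 20 = 82
Total updates = iterations_per_epoch * epochs
= 82 * 10
= 820

820


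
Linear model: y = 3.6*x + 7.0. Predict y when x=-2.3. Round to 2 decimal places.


y = 3.6 * -2.3 + (7.0)
= -8.28 + (7.0)
= -1.28

-1.28


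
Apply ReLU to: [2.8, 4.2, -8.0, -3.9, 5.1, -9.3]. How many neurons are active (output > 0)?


ReLU(x) = max(0, x) for each element:
ReLU(2.8) = 2.8
ReLU(4.2) = 4.2
ReLU(-8.0) = 0
ReLU(-3.9) = 0
ReLU(5.1) = 5.1
ReLU(-9.3) = 0
Active neurons (>0): 3

3


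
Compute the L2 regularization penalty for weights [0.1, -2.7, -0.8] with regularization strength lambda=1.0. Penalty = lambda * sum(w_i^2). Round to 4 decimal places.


Squaring each weight:
0.1^2 = 0.01
(-2.7)^2 = 7.29
(-0.8)^2 = 0.64
Sum of squares = 7.94
Penalty = 1.0 * 7.94 = 7.9400

7.9400


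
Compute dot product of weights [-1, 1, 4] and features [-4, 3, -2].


Element-wise products:
-1 * -4 = 4
1 * 3 = 3
4 * -2 = -8
Sum = 4 + 3 + -8
= -1

-1


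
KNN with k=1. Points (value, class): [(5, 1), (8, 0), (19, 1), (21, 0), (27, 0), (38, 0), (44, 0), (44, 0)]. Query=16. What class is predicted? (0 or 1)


Distances from query 16:
Point 19 (class 1): distance = 3
K=1 nearest neighbors: classes = [1]
Votes for class 1: 1 / 1
Majority vote => class 1

1


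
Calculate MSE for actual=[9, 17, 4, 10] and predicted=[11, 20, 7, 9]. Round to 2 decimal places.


Differences: [-2, -3, -3, 1]
Squared errors: [4, 9, 9, 1]
Sum of squared errors = 23
MSE = 23 / 4 = 5.75

5.75


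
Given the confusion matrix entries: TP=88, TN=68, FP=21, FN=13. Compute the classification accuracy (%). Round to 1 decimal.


Accuracy = (TP + TN) / (TP + TN + FP + FN) * 100
= (88 + 68) / (88 + 68 + 21 + 13)
= 156 / 190
= 0.8211
= 82.1%

82.1


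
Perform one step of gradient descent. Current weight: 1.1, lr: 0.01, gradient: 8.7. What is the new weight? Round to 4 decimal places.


w_new = w_old - lr * gradient
= 1.1 - 0.01 * 8.7
= 1.1 - (0.087)
= 1.0130

1.0130


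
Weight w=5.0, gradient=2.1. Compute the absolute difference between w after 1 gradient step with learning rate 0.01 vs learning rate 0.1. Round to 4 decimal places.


With lr=0.01: w_new = 5.0 - 0.01 * 2.1 = 4.979
With lr=0.1: w_new = 5.0 - 0.1 * 2.1 = 4.79
Absolute difference = |4.979 - 4.79|
= 0.1890

0.1890


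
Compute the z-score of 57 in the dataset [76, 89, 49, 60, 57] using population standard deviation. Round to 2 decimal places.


Mean = (76 + 89 + 49 + 60 + 57) / 5 = 66.2
Variance = sum((x_i - mean)^2) / n = 206.96
Std = sqrt(206.96) = 14.3861
Z = (x - mean) / std
= (57 - 66.2) / 14.3861
= -9.2 / 14.3861
= -0.64

-0.64


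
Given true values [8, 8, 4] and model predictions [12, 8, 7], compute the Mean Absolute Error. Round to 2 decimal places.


Absolute errors: [4, 0, 3]
Sum of absolute errors = 7
MAE = 7 / 3 = 2.33

2.33


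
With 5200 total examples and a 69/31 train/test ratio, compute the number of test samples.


Train samples = 5200 * 69% = 3588
Test samples = 5200 - 3588
= 1612

1612


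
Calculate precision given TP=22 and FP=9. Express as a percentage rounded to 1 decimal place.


Precision = TP / (TP + FP) * 100
= 22 / (22 + 9)
= 22 / 31
= 0.7097
= 71.0%

71.0


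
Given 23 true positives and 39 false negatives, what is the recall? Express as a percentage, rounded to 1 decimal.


Recall = TP / (TP + FN) * 100
= 23 / (23 + 39)
= 23 / 62
= 0.371
= 37.1%

37.1


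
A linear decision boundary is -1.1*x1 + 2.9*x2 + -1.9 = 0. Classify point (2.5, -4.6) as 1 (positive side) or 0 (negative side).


Compute -1.1 * 2.5 + 2.9 * -4.6 + -1.9
= -2.75 + -13.34 + -1.9
= -17.99
Since -17.99 < 0, the point is on the negative side.

0


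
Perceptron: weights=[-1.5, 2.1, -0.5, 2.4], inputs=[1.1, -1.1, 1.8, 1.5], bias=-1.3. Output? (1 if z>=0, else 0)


z = w . x + b
= -1.5*1.1 + 2.1*-1.1 + -0.5*1.8 + 2.4*1.5 + -1.3
= -1.65 + -2.31 + -0.9 + 3.6 + -1.3
= -1.26 + -1.3
= -2.56
Since z = -2.56 < 0, output = 0

0


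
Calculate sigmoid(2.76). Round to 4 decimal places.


sigmoid(z) = 1 / (1 + exp(-z))
exp(-(2.76)) = exp(-2.76) = 0.0633
1 + 0.0633 = 1.0633
1 / 1.0633 = 0.9405

0.9405


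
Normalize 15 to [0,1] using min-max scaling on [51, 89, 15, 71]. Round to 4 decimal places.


Min = 15, Max = 89
Range = 89 - 15 = 74
Scaled = (x - min) / (max - min)
= (15 - 15) / 74
= 0 / 74
= 0.0000

0.0000


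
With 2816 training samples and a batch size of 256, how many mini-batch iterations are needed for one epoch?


Iterations per epoch = dataset_size / batch_size
= 2816 / 256
= 11

11


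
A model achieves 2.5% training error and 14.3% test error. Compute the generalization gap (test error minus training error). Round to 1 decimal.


Generalization gap = test_error - train_error
= 14.3 - 2.5
= 11.8%
A large gap suggests overfitting.

11.8


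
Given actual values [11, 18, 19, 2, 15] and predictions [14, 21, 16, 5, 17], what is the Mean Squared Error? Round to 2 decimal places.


Differences: [-3, -3, 3, -3, -2]
Squared errors: [9, 9, 9, 9, 4]
Sum of squared errors = 40
MSE = 40 / 5 = 8.00

8.00


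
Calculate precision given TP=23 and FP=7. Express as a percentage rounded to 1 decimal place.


Precision = TP / (TP + FP) * 100
= 23 / (23 + 7)
= 23 / 30
= 0.7667
= 76.7%

76.7


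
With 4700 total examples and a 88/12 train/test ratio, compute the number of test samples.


Train samples = 4700 * 88% = 4136
Test samples = 4700 - 4136
= 564

564


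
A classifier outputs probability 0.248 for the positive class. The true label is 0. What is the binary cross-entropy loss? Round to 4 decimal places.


For y=0: Loss = -log(1-p)
= -log(1 - 0.248)
= -log(0.752)
= -(-0.285)
= 0.2850

0.2850


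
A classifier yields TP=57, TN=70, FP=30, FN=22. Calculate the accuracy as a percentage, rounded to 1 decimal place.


Accuracy = (TP + TN) / (TP + TN + FP + FN) * 100
= (57 + 70) / (57 + 70 + 30 + 22)
= 127 / 179
= 0.7095
= 70.9%

70.9


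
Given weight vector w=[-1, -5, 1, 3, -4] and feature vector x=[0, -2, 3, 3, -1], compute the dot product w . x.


Element-wise products:
-1 * 0 = 0
-5 * -2 = 10
1 * 3 = 3
3 * 3 = 9
-4 * -1 = 4
Sum = 0 + 10 + 3 + 9 + 4
= 26

26


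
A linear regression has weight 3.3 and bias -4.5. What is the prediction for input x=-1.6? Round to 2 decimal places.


y = 3.3 * -1.6 + (-4.5)
= -5.28 + (-4.5)
= -9.78

-9.78


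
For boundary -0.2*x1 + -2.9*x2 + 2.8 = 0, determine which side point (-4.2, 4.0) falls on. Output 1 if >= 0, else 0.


Compute -0.2 * -4.2 + -2.9 * 4.0 + 2.8
= 0.84 + -11.6 + 2.8
= -7.96
Since -7.96 < 0, the point is on the negative side.

0


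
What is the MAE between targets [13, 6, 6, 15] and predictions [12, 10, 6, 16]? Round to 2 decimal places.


Absolute errors: [1, 4, 0, 1]
Sum of absolute errors = 6
MAE = 6 / 4 = 1.50

1.50


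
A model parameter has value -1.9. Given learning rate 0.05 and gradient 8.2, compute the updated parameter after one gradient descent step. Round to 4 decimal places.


w_new = w_old - lr * gradient
= -1.9 - 0.05 * 8.2
= -1.9 - (0.41)
= -2.3100

-2.3100


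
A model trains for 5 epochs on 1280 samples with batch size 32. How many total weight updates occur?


Iterations per epoch = 1280 / 32 = 40
Total updates = iterations_per_epoch * epochs
= 40 * 5
= 200

200


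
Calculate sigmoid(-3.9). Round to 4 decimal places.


sigmoid(z) = 1 / (1 + exp(-z))
exp(-(-3.9)) = exp(3.9) = 49.4024
1 + 49.4024 = 50.4024
1 / 50.4024 = 0.0198

0.0198


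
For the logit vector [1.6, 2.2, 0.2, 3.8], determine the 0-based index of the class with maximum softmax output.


Softmax is a monotonic transformation, so it preserves the argmax.
We need to find the index of the maximum logit.
Index 0: 1.6
Index 1: 2.2
Index 2: 0.2
Index 3: 3.8
Maximum logit = 3.8 at index 3

3


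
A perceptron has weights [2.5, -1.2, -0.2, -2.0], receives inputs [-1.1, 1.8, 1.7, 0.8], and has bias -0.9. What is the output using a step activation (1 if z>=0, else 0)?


z = w . x + b
= 2.5*-1.1 + -1.2*1.8 + -0.2*1.7 + -2.0*0.8 + -0.9
= -2.75 + -2.16 + -0.34 + -1.6 + -0.9
= -6.85 + -0.9
= -7.75
Since z = -7.75 < 0, output = 0

0


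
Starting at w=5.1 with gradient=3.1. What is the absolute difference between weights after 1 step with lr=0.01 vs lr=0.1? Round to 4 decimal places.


With lr=0.01: w_new = 5.1 - 0.01 * 3.1 = 5.069
With lr=0.1: w_new = 5.1 - 0.1 * 3.1 = 4.79
Absolute difference = |5.069 - 4.79|
= 0.2790

0.2790


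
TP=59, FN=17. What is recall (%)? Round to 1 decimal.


Recall = TP / (TP + FN) * 100
= 59 / (59 + 17)
= 59 / 76
= 0.7763
= 77.6%

77.6


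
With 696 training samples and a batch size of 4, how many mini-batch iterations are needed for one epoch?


Iterations per epoch = dataset_size / batch_size
= 696 / 4
= 174

174


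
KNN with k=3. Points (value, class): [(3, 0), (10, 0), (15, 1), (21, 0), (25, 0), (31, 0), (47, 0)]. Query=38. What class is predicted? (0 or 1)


Distances from query 38:
Point 31 (class 0): distance = 7
Point 47 (class 0): distance = 9
Point 25 (class 0): distance = 13
K=3 nearest neighbors: classes = [0, 0, 0]
Votes for class 1: 0 / 3
Majority vote => class 0

0


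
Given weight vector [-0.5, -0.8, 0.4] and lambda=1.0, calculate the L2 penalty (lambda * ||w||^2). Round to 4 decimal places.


Squaring each weight:
(-0.5)^2 = 0.25
(-0.8)^2 = 0.64
0.4^2 = 0.16
Sum of squares = 1.05
Penalty = 1.0 * 1.05 = 1.0500

1.0500


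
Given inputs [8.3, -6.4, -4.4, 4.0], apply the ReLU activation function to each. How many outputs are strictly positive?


ReLU(x) = max(0, x) for each element:
ReLU(8.3) = 8.3
ReLU(-6.4) = 0
ReLU(-4.4) = 0
ReLU(4.0) = 4.0
Active neurons (>0): 2

2


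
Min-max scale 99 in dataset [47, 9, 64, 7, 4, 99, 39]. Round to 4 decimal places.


Min = 4, Max = 99
Range = 99 - 4 = 95
Scaled = (x - min) / (max - min)
= (99 - 4) / 95
= 95 / 95
= 1.0000

1.0000


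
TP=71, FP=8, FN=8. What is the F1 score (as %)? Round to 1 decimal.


Precision = TP / (TP + FP) = 71 / 79 = 0.8987
Recall = TP / (TP + FN) = 71 / 79 = 0.8987
F1 = 2 * P * R / (P + R)
= 2 * 0.8987 * 0.8987 / (0.8987 + 0.8987)
= 1.6154 / 1.7975
= 0.8987
As percentage: 89.9%

89.9


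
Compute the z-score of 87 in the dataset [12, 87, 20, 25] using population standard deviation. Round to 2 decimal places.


Mean = (12 + 87 + 20 + 25) / 4 = 36.0
Variance = sum((x_i - mean)^2) / n = 888.5
Std = sqrt(888.5) = 29.8077
Z = (x - mean) / std
= (87 - 36.0) / 29.8077
= 51.0 / 29.8077
= 1.71

1.71


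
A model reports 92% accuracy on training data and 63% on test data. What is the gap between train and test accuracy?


Gap = train_accuracy - test_accuracy
= 92 - 63
= 29%
This large gap strongly indicates overfitting.

29


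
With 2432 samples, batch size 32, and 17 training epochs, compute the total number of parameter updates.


Iterations per epoch = 2432 / 32 = 76
Total updates = iterations_per_epoch * epochs
= 76 * 17
= 1292

1292


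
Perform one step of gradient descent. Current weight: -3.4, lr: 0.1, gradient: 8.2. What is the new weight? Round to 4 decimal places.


w_new = w_old - lr * gradient
= -3.4 - 0.1 * 8.2
= -3.4 - (0.82)
= -4.2200

-4.2200


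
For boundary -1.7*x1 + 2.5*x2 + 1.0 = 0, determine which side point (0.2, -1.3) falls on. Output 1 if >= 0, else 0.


Compute -1.7 * 0.2 + 2.5 * -1.3 + 1.0
= -0.34 + -3.25 + 1.0
= -2.59
Since -2.59 < 0, the point is on the negative side.

0


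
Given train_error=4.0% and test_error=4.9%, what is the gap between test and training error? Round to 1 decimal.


Generalization gap = test_error - train_error
= 4.9 - 4.0
= 0.9%
A small gap suggests good generalization.

0.9


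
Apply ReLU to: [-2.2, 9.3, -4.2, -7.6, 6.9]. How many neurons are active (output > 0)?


ReLU(x) = max(0, x) for each element:
ReLU(-2.2) = 0
ReLU(9.3) = 9.3
ReLU(-4.2) = 0
ReLU(-7.6) = 0
ReLU(6.9) = 6.9
Active neurons (>0): 2

2


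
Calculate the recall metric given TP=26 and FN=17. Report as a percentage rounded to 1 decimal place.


Recall = TP / (TP + FN) * 100
= 26 / (26 + 17)
= 26 / 43
= 0.6047
= 60.5%

60.5


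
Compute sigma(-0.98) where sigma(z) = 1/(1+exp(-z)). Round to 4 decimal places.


sigmoid(z) = 1 / (1 + exp(-z))
exp(-(-0.98)) = exp(0.98) = 2.6645
1 + 2.6645 = 3.6645
1 / 3.6645 = 0.2729

0.2729


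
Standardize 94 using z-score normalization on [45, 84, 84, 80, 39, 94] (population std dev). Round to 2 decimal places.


Mean = (45 + 84 + 84 + 80 + 39 + 94) / 6 = 71.0
Variance = sum((x_i - mean)^2) / n = 441.3333
Std = sqrt(441.3333) = 21.0079
Z = (x - mean) / std
= (94 - 71.0) / 21.0079
= 23.0 / 21.0079
= 1.09

1.09


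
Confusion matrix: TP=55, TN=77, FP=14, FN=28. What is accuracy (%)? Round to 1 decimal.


Accuracy = (TP + TN) / (TP + TN + FP + FN) * 100
= (55 + 77) / (55 + 77 + 14 + 28)
= 132 / 174
= 0.7586
= 75.9%

75.9


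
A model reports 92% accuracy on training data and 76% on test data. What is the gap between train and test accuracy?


Gap = train_accuracy - test_accuracy
= 92 - 76
= 16%
This gap suggests the model is overfitting.

16


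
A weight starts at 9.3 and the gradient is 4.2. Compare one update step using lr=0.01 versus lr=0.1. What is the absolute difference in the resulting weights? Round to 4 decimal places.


With lr=0.01: w_new = 9.3 - 0.01 * 4.2 = 9.258
With lr=0.1: w_new = 9.3 - 0.1 * 4.2 = 8.88
Absolute difference = |9.258 - 8.88|
= 0.3780

0.3780


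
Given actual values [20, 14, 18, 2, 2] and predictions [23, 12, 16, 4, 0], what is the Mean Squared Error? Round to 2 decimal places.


Differences: [-3, 2, 2, -2, 2]
Squared errors: [9, 4, 4, 4, 4]
Sum of squared errors = 25
MSE = 25 / 5 = 5.00

5.00


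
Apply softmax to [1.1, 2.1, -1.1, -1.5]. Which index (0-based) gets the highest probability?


Softmax is a monotonic transformation, so it preserves the argmax.
We need to find the index of the maximum logit.
Index 0: 1.1
Index 1: 2.1
Index 2: -1.1
Index 3: -1.5
Maximum logit = 2.1 at index 1

1


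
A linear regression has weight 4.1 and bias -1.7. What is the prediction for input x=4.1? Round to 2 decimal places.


y = 4.1 * 4.1 + (-1.7)
= 16.81 + (-1.7)
= 15.11

15.11


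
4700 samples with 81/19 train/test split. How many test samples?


Train samples = 4700 * 81% = 3807
Test samples = 4700 - 3807
= 893

893


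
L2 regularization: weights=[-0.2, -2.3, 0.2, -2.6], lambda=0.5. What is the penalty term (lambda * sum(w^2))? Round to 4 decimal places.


Squaring each weight:
(-0.2)^2 = 0.04
(-2.3)^2 = 5.29
0.2^2 = 0.04
(-2.6)^2 = 6.76
Sum of squares = 12.13
Penalty = 0.5 * 12.13 = 6.0650

6.0650


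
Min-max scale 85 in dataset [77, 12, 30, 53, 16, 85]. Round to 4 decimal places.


Min = 12, Max = 85
Range = 85 - 12 = 73
Scaled = (x - min) / (max - min)
= (85 - 12) / 73
= 73 / 73
= 1.0000

1.0000


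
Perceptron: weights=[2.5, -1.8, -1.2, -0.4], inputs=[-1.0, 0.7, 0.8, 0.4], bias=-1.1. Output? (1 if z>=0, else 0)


z = w . x + b
= 2.5*-1.0 + -1.8*0.7 + -1.2*0.8 + -0.4*0.4 + -1.1
= -2.5 + -1.26 + -0.96 + -0.16 + -1.1
= -4.88 + -1.1
= -5.98
Since z = -5.98 < 0, output = 0

0


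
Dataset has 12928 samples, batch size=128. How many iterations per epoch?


Iterations per epoch = dataset_size / batch_size
= 12928 / 128
= 101

101


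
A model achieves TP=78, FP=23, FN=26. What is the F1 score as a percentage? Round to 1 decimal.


Precision = TP / (TP + FP) = 78 / 101 = 0.7723
Recall = TP / (TP + FN) = 78 / 104 = 0.75
F1 = 2 * P * R / (P + R)
= 2 * 0.7723 * 0.75 / (0.7723 + 0.75)
= 1.1584 / 1.5223
= 0.761
As percentage: 76.1%

76.1


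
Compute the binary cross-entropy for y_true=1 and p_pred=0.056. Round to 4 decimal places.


For y=1: Loss = -log(p)
= -log(0.056)
= -(-2.8824)
= 2.8824

2.8824


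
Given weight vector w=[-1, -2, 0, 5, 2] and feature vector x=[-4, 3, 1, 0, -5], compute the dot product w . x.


Element-wise products:
-1 * -4 = 4
-2 * 3 = -6
0 * 1 = 0
5 * 0 = 0
2 * -5 = -10
Sum = 4 + -6 + 0 + 0 + -10
= -12

-12


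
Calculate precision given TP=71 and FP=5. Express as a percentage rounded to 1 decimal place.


Precision = TP / (TP + FP) * 100
= 71 / (71 + 5)
= 71 / 76
= 0.9342
= 93.4%

93.4


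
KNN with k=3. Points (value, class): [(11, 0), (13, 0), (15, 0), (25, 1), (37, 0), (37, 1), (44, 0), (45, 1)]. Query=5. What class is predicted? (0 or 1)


Distances from query 5:
Point 11 (class 0): distance = 6
Point 13 (class 0): distance = 8
Point 15 (class 0): distance = 10
K=3 nearest neighbors: classes = [0, 0, 0]
Votes for class 1: 0 / 3
Majority vote => class 0

0


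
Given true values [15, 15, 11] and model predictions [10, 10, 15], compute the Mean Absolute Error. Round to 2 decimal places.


Absolute errors: [5, 5, 4]
Sum of absolute errors = 14
MAE = 14 / 3 = 4.67

4.67


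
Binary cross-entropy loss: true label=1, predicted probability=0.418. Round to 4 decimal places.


For y=1: Loss = -log(p)
= -log(0.418)
= -(-0.8723)
= 0.8723

0.8723


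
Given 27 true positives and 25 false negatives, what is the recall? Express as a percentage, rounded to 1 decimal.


Recall = TP / (TP + FN) * 100
= 27 / (27 + 25)
= 27 / 52
= 0.5192
= 51.9%

51.9


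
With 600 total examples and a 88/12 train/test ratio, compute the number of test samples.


Train samples = 600 * 88% = 528
Test samples = 600 - 528
= 72

72


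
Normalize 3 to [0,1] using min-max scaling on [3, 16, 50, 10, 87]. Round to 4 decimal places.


Min = 3, Max = 87
Range = 87 - 3 = 84
Scaled = (x - min) / (max - min)
= (3 - 3) / 84
= 0 / 84
= 0.0000

0.0000


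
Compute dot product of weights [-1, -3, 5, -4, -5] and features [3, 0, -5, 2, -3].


Element-wise products:
-1 * 3 = -3
-3 * 0 = 0
5 * -5 = -25
-4 * 2 = -8
-5 * -3 = 15
Sum = -3 + 0 + -25 + -8 + 15
= -21

-21


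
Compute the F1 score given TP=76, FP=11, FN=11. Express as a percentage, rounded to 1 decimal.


Precision = TP / (TP + FP) = 76 / 87 = 0.8736
Recall = TP / (TP + FN) = 76 / 87 = 0.8736
F1 = 2 * P * R / (P + R)
= 2 * 0.8736 * 0.8736 / (0.8736 + 0.8736)
= 1.5262 / 1.7471
= 0.8736
As percentage: 87.4%

87.4


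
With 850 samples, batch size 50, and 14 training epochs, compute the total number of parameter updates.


Iterations per epoch = 850 / 50 = 17
Total updates = iterations_per_epoch * epochs
= 17 * 14
= 238

238
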